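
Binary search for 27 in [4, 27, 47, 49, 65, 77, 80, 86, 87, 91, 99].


Step 1: lo=0, hi=10, mid=5, val=77
Step 2: lo=0, hi=4, mid=2, val=47
Step 3: lo=0, hi=1, mid=0, val=4
Step 4: lo=1, hi=1, mid=1, val=27

Found at index 1


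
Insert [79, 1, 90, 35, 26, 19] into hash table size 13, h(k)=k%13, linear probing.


Insert 79: h=1 -> slot 1
Insert 1: h=1, 1 probes -> slot 2
Insert 90: h=12 -> slot 12
Insert 35: h=9 -> slot 9
Insert 26: h=0 -> slot 0
Insert 19: h=6 -> slot 6

Table: [26, 79, 1, None, None, None, 19, None, None, 35, None, None, 90]


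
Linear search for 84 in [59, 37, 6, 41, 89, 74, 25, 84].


i=0: 59!=84
i=1: 37!=84
i=2: 6!=84
i=3: 41!=84
i=4: 89!=84
i=5: 74!=84
i=6: 25!=84
i=7: 84==84 found!

Found at 7, 8 comps


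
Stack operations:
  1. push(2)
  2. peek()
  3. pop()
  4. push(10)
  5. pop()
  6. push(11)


push(2) -> [2]
peek()->2
pop()->2, []
push(10) -> [10]
pop()->10, []
push(11) -> [11]

Final stack: [11]


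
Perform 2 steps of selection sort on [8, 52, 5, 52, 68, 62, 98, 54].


Initial: [8, 52, 5, 52, 68, 62, 98, 54]
Step 1: min=5 at 2
  Swap: [5, 52, 8, 52, 68, 62, 98, 54]
Step 2: min=8 at 2
  Swap: [5, 8, 52, 52, 68, 62, 98, 54]

After 2 steps: [5, 8, 52, 52, 68, 62, 98, 54]


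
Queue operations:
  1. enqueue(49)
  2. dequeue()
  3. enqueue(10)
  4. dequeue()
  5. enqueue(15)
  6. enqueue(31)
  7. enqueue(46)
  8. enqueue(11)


enqueue(49) -> [49]
dequeue()->49, []
enqueue(10) -> [10]
dequeue()->10, []
enqueue(15) -> [15]
enqueue(31) -> [15, 31]
enqueue(46) -> [15, 31, 46]
enqueue(11) -> [15, 31, 46, 11]

Final queue: [15, 31, 46, 11]


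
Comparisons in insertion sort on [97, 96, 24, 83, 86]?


Algorithm: insertion sort
Input: [97, 96, 24, 83, 86]
Sorted: [24, 83, 86, 96, 97]

9


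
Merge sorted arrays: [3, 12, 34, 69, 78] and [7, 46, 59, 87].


Take 3 from A
Take 7 from B
Take 12 from A
Take 34 from A
Take 46 from B
Take 59 from B
Take 69 from A
Take 78 from A

Merged: [3, 7, 12, 34, 46, 59, 69, 78, 87]


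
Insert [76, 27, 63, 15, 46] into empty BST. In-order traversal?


Insert 76: root
Insert 27: L from 76
Insert 63: L from 76 -> R from 27
Insert 15: L from 76 -> L from 27
Insert 46: L from 76 -> R from 27 -> L from 63

In-order: [15, 27, 46, 63, 76]


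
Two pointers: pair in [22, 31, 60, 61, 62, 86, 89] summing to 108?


lo=0(22)+hi=6(89)=111
lo=0(22)+hi=5(86)=108

Yes: 22+86=108


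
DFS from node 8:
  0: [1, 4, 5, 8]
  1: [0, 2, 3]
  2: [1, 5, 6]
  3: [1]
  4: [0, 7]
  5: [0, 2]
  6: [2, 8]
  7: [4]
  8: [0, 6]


Visit 8, push [6, 0]
Visit 0, push [5, 4, 1]
Visit 1, push [3, 2]
Visit 2, push [6, 5]
Visit 5, push []
Visit 6, push []
Visit 3, push []
Visit 4, push [7]
Visit 7, push []

DFS order: [8, 0, 1, 2, 5, 6, 3, 4, 7]


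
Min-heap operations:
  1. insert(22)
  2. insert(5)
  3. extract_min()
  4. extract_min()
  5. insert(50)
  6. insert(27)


insert(22) -> [22]
insert(5) -> [5, 22]
extract_min()->5, [22]
extract_min()->22, []
insert(50) -> [50]
insert(27) -> [27, 50]

Final heap: [27, 50]


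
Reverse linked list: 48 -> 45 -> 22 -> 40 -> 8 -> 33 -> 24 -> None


Step 1: curr=48, set curr.next=prev(None) | reversed so far: 48
Step 2: curr=45, set curr.next=prev(48) | reversed so far: 45 -> 48
Step 3: curr=22, set curr.next=prev(45) | reversed so far: 22 -> 45 -> 48
Step 4: curr=40, set curr.next=prev(22) | reversed so far: 40 -> 22 -> 45 -> 48
Step 5: curr=8, set curr.next=prev(40) | reversed so far: 8 -> 40 -> 22 -> 45 -> 48
Step 6: curr=33, set curr.next=prev(8) | reversed so far: 33 -> 8 -> 40 -> 22 -> 45 -> 48
Step 7: curr=24, set curr.next=prev(33) | reversed so far: 24 -> 33 -> 8 -> 40 -> 22 -> 45 -> 48

24 -> 33 -> 8 -> 40 -> 22 -> 45 -> 48 -> None


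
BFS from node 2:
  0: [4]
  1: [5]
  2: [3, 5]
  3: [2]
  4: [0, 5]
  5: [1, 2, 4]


Visit 2, enqueue [3, 5]
Visit 3, enqueue []
Visit 5, enqueue [1, 4]
Visit 1, enqueue []
Visit 4, enqueue [0]
Visit 0, enqueue []

BFS order: [2, 3, 5, 1, 4, 0]


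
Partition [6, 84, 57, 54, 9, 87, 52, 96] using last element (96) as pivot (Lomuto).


Pivot: 96
  6 <= 96: advance i (no swap)
  84 <= 96: advance i (no swap)
  57 <= 96: advance i (no swap)
  54 <= 96: advance i (no swap)
  9 <= 96: advance i (no swap)
  87 <= 96: advance i (no swap)
  52 <= 96: advance i (no swap)
Place pivot at 7: [6, 84, 57, 54, 9, 87, 52, 96]

Partitioned: [6, 84, 57, 54, 9, 87, 52, 96]


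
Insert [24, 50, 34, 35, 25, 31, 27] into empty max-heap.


Insert 24: [24]
Insert 50: [50, 24]
Insert 34: [50, 24, 34]
Insert 35: [50, 35, 34, 24]
Insert 25: [50, 35, 34, 24, 25]
Insert 31: [50, 35, 34, 24, 25, 31]
Insert 27: [50, 35, 34, 24, 25, 31, 27]

Final heap: [50, 35, 34, 24, 25, 31, 27]


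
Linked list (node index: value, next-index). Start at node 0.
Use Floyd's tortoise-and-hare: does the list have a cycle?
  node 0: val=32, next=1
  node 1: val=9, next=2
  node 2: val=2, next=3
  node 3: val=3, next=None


Floyd's tortoise (slow, +1) and hare (fast, +2):
  init: slow=0, fast=0
  step 1: slow=1, fast=2
  step 2: fast 2->3->None, no cycle

Cycle: no


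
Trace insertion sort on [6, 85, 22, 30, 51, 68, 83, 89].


Initial: [6, 85, 22, 30, 51, 68, 83, 89]
Insert 85: [6, 85, 22, 30, 51, 68, 83, 89]
Insert 22: [6, 22, 85, 30, 51, 68, 83, 89]
Insert 30: [6, 22, 30, 85, 51, 68, 83, 89]
Insert 51: [6, 22, 30, 51, 85, 68, 83, 89]
Insert 68: [6, 22, 30, 51, 68, 85, 83, 89]
Insert 83: [6, 22, 30, 51, 68, 83, 85, 89]
Insert 89: [6, 22, 30, 51, 68, 83, 85, 89]

Sorted: [6, 22, 30, 51, 68, 83, 85, 89]


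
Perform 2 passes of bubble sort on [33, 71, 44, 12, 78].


Initial: [33, 71, 44, 12, 78]
Pass 1: [33, 44, 12, 71, 78] (2 swaps)
Pass 2: [33, 12, 44, 71, 78] (1 swaps)

After 2 passes: [33, 12, 44, 71, 78]


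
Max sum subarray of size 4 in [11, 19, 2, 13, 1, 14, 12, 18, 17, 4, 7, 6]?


[0:4]: 45
[1:5]: 35
[2:6]: 30
[3:7]: 40
[4:8]: 45
[5:9]: 61
[6:10]: 51
[7:11]: 46
[8:12]: 34

Max: 61 at [5:9]


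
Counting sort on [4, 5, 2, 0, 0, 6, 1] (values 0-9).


Input: [4, 5, 2, 0, 0, 6, 1]
Counts: [2, 1, 1, 0, 1, 1, 1, 0, 0, 0]

Sorted: [0, 0, 1, 2, 4, 5, 6]


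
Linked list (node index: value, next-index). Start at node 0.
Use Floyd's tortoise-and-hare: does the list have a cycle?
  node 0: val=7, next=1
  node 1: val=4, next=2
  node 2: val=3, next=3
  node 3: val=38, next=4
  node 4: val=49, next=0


Floyd's tortoise (slow, +1) and hare (fast, +2):
  init: slow=0, fast=0
  step 1: slow=1, fast=2
  step 2: slow=2, fast=4
  step 3: slow=3, fast=1
  step 4: slow=4, fast=3
  step 5: slow=0, fast=0
  slow == fast at node 0: cycle detected

Cycle: yes


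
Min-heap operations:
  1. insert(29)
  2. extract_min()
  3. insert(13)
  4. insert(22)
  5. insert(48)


insert(29) -> [29]
extract_min()->29, []
insert(13) -> [13]
insert(22) -> [13, 22]
insert(48) -> [13, 22, 48]

Final heap: [13, 22, 48]


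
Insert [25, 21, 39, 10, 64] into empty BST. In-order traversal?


Insert 25: root
Insert 21: L from 25
Insert 39: R from 25
Insert 10: L from 25 -> L from 21
Insert 64: R from 25 -> R from 39

In-order: [10, 21, 25, 39, 64]


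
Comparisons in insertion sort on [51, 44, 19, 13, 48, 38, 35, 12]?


Algorithm: insertion sort
Input: [51, 44, 19, 13, 48, 38, 35, 12]
Sorted: [12, 13, 19, 35, 38, 44, 48, 51]

24


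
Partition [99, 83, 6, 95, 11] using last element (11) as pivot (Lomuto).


Pivot: 11
  6 <= 11: swap -> [6, 83, 99, 95, 11]
Place pivot at 1: [6, 11, 99, 95, 83]

Partitioned: [6, 11, 99, 95, 83]


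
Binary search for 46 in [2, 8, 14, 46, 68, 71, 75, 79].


Step 1: lo=0, hi=7, mid=3, val=46

Found at index 3


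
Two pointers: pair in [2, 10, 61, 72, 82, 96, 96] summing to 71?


lo=0(2)+hi=6(96)=98
lo=0(2)+hi=5(96)=98
lo=0(2)+hi=4(82)=84
lo=0(2)+hi=3(72)=74
lo=0(2)+hi=2(61)=63
lo=1(10)+hi=2(61)=71

Yes: 10+61=71


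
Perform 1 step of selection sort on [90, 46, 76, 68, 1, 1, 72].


Initial: [90, 46, 76, 68, 1, 1, 72]
Step 1: min=1 at 4
  Swap: [1, 46, 76, 68, 90, 1, 72]

After 1 step: [1, 46, 76, 68, 90, 1, 72]


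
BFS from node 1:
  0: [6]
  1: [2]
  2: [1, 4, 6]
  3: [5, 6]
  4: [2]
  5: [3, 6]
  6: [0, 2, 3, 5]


Visit 1, enqueue [2]
Visit 2, enqueue [4, 6]
Visit 4, enqueue []
Visit 6, enqueue [0, 3, 5]
Visit 0, enqueue []
Visit 3, enqueue []
Visit 5, enqueue []

BFS order: [1, 2, 4, 6, 0, 3, 5]


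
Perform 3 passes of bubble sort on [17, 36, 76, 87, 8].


Initial: [17, 36, 76, 87, 8]
Pass 1: [17, 36, 76, 8, 87] (1 swaps)
Pass 2: [17, 36, 8, 76, 87] (1 swaps)
Pass 3: [17, 8, 36, 76, 87] (1 swaps)

After 3 passes: [17, 8, 36, 76, 87]


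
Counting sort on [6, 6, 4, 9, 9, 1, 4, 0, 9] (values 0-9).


Input: [6, 6, 4, 9, 9, 1, 4, 0, 9]
Counts: [1, 1, 0, 0, 2, 0, 2, 0, 0, 3]

Sorted: [0, 1, 4, 4, 6, 6, 9, 9, 9]


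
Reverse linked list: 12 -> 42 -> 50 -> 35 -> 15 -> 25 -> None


Step 1: curr=12, set curr.next=prev(None) | reversed so far: 12
Step 2: curr=42, set curr.next=prev(12) | reversed so far: 42 -> 12
Step 3: curr=50, set curr.next=prev(42) | reversed so far: 50 -> 42 -> 12
Step 4: curr=35, set curr.next=prev(50) | reversed so far: 35 -> 50 -> 42 -> 12
Step 5: curr=15, set curr.next=prev(35) | reversed so far: 15 -> 35 -> 50 -> 42 -> 12
Step 6: curr=25, set curr.next=prev(15) | reversed so far: 25 -> 15 -> 35 -> 50 -> 42 -> 12

25 -> 15 -> 35 -> 50 -> 42 -> 12 -> None


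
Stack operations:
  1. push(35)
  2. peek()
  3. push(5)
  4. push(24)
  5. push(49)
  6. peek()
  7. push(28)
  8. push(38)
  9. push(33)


push(35) -> [35]
peek()->35
push(5) -> [35, 5]
push(24) -> [35, 5, 24]
push(49) -> [35, 5, 24, 49]
peek()->49
push(28) -> [35, 5, 24, 49, 28]
push(38) -> [35, 5, 24, 49, 28, 38]
push(33) -> [35, 5, 24, 49, 28, 38, 33]

Final stack: [35, 5, 24, 49, 28, 38, 33]


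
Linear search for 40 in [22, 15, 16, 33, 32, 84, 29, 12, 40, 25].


i=0: 22!=40
i=1: 15!=40
i=2: 16!=40
i=3: 33!=40
i=4: 32!=40
i=5: 84!=40
i=6: 29!=40
i=7: 12!=40
i=8: 40==40 found!

Found at 8, 9 comps


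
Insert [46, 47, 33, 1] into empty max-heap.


Insert 46: [46]
Insert 47: [47, 46]
Insert 33: [47, 46, 33]
Insert 1: [47, 46, 33, 1]

Final heap: [47, 46, 33, 1]


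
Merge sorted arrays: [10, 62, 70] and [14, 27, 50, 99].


Take 10 from A
Take 14 from B
Take 27 from B
Take 50 from B
Take 62 from A
Take 70 from A

Merged: [10, 14, 27, 50, 62, 70, 99]


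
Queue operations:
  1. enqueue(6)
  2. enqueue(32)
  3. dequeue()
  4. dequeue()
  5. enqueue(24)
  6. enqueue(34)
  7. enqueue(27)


enqueue(6) -> [6]
enqueue(32) -> [6, 32]
dequeue()->6, [32]
dequeue()->32, []
enqueue(24) -> [24]
enqueue(34) -> [24, 34]
enqueue(27) -> [24, 34, 27]

Final queue: [24, 34, 27]


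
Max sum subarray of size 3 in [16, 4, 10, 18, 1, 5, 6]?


[0:3]: 30
[1:4]: 32
[2:5]: 29
[3:6]: 24
[4:7]: 12

Max: 32 at [1:4]


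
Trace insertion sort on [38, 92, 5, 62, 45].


Initial: [38, 92, 5, 62, 45]
Insert 92: [38, 92, 5, 62, 45]
Insert 5: [5, 38, 92, 62, 45]
Insert 62: [5, 38, 62, 92, 45]
Insert 45: [5, 38, 45, 62, 92]

Sorted: [5, 38, 45, 62, 92]


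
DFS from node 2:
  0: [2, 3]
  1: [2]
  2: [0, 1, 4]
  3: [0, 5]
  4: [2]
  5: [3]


Visit 2, push [4, 1, 0]
Visit 0, push [3]
Visit 3, push [5]
Visit 5, push []
Visit 1, push []
Visit 4, push []

DFS order: [2, 0, 3, 5, 1, 4]


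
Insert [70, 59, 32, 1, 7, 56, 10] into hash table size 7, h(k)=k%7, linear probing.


Insert 70: h=0 -> slot 0
Insert 59: h=3 -> slot 3
Insert 32: h=4 -> slot 4
Insert 1: h=1 -> slot 1
Insert 7: h=0, 2 probes -> slot 2
Insert 56: h=0, 5 probes -> slot 5
Insert 10: h=3, 3 probes -> slot 6

Table: [70, 1, 7, 59, 32, 56, 10]


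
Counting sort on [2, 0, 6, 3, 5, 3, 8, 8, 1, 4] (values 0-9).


Input: [2, 0, 6, 3, 5, 3, 8, 8, 1, 4]
Counts: [1, 1, 1, 2, 1, 1, 1, 0, 2, 0]

Sorted: [0, 1, 2, 3, 3, 4, 5, 6, 8, 8]


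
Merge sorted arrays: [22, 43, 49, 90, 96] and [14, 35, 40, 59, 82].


Take 14 from B
Take 22 from A
Take 35 from B
Take 40 from B
Take 43 from A
Take 49 from A
Take 59 from B
Take 82 from B

Merged: [14, 22, 35, 40, 43, 49, 59, 82, 90, 96]


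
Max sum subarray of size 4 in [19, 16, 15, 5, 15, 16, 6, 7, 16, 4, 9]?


[0:4]: 55
[1:5]: 51
[2:6]: 51
[3:7]: 42
[4:8]: 44
[5:9]: 45
[6:10]: 33
[7:11]: 36

Max: 55 at [0:4]


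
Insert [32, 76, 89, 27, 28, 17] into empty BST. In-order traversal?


Insert 32: root
Insert 76: R from 32
Insert 89: R from 32 -> R from 76
Insert 27: L from 32
Insert 28: L from 32 -> R from 27
Insert 17: L from 32 -> L from 27

In-order: [17, 27, 28, 32, 76, 89]


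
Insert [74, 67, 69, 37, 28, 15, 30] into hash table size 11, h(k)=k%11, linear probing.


Insert 74: h=8 -> slot 8
Insert 67: h=1 -> slot 1
Insert 69: h=3 -> slot 3
Insert 37: h=4 -> slot 4
Insert 28: h=6 -> slot 6
Insert 15: h=4, 1 probes -> slot 5
Insert 30: h=8, 1 probes -> slot 9

Table: [None, 67, None, 69, 37, 15, 28, None, 74, 30, None]


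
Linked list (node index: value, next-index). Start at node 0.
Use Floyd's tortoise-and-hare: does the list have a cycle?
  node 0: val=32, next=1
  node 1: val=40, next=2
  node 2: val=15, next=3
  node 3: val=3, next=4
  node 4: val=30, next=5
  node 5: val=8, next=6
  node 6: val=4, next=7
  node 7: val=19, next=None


Floyd's tortoise (slow, +1) and hare (fast, +2):
  init: slow=0, fast=0
  step 1: slow=1, fast=2
  step 2: slow=2, fast=4
  step 3: slow=3, fast=6
  step 4: fast 6->7->None, no cycle

Cycle: no


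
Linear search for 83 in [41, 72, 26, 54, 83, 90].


i=0: 41!=83
i=1: 72!=83
i=2: 26!=83
i=3: 54!=83
i=4: 83==83 found!

Found at 4, 5 comps


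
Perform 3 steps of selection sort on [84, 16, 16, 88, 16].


Initial: [84, 16, 16, 88, 16]
Step 1: min=16 at 1
  Swap: [16, 84, 16, 88, 16]
Step 2: min=16 at 2
  Swap: [16, 16, 84, 88, 16]
Step 3: min=16 at 4
  Swap: [16, 16, 16, 88, 84]

After 3 steps: [16, 16, 16, 88, 84]


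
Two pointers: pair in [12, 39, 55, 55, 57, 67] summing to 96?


lo=0(12)+hi=5(67)=79
lo=1(39)+hi=5(67)=106
lo=1(39)+hi=4(57)=96

Yes: 39+57=96


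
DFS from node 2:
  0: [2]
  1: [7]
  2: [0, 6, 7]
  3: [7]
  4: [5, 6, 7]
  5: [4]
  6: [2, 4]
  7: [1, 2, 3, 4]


Visit 2, push [7, 6, 0]
Visit 0, push []
Visit 6, push [4]
Visit 4, push [7, 5]
Visit 5, push []
Visit 7, push [3, 1]
Visit 1, push []
Visit 3, push []

DFS order: [2, 0, 6, 4, 5, 7, 1, 3]


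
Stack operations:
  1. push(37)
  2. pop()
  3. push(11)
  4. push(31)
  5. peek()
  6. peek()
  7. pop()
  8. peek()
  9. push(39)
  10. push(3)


push(37) -> [37]
pop()->37, []
push(11) -> [11]
push(31) -> [11, 31]
peek()->31
peek()->31
pop()->31, [11]
peek()->11
push(39) -> [11, 39]
push(3) -> [11, 39, 3]

Final stack: [11, 39, 3]


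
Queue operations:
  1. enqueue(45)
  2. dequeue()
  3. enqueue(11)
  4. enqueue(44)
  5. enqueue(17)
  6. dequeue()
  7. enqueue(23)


enqueue(45) -> [45]
dequeue()->45, []
enqueue(11) -> [11]
enqueue(44) -> [11, 44]
enqueue(17) -> [11, 44, 17]
dequeue()->11, [44, 17]
enqueue(23) -> [44, 17, 23]

Final queue: [44, 17, 23]


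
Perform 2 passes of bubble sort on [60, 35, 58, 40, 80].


Initial: [60, 35, 58, 40, 80]
Pass 1: [35, 58, 40, 60, 80] (3 swaps)
Pass 2: [35, 40, 58, 60, 80] (1 swaps)

After 2 passes: [35, 40, 58, 60, 80]


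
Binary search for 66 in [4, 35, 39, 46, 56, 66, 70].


Step 1: lo=0, hi=6, mid=3, val=46
Step 2: lo=4, hi=6, mid=5, val=66

Found at index 5


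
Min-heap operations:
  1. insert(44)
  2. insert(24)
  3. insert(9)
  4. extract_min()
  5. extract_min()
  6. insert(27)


insert(44) -> [44]
insert(24) -> [24, 44]
insert(9) -> [9, 44, 24]
extract_min()->9, [24, 44]
extract_min()->24, [44]
insert(27) -> [27, 44]

Final heap: [27, 44]


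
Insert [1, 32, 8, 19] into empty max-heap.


Insert 1: [1]
Insert 32: [32, 1]
Insert 8: [32, 1, 8]
Insert 19: [32, 19, 8, 1]

Final heap: [32, 19, 8, 1]


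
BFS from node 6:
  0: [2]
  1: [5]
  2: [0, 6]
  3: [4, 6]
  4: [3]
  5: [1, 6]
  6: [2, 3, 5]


Visit 6, enqueue [2, 3, 5]
Visit 2, enqueue [0]
Visit 3, enqueue [4]
Visit 5, enqueue [1]
Visit 0, enqueue []
Visit 4, enqueue []
Visit 1, enqueue []

BFS order: [6, 2, 3, 5, 0, 4, 1]


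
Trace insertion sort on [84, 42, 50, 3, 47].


Initial: [84, 42, 50, 3, 47]
Insert 42: [42, 84, 50, 3, 47]
Insert 50: [42, 50, 84, 3, 47]
Insert 3: [3, 42, 50, 84, 47]
Insert 47: [3, 42, 47, 50, 84]

Sorted: [3, 42, 47, 50, 84]


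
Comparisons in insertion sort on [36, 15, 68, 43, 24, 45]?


Algorithm: insertion sort
Input: [36, 15, 68, 43, 24, 45]
Sorted: [15, 24, 36, 43, 45, 68]

10


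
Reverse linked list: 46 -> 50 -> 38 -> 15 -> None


Step 1: curr=46, set curr.next=prev(None) | reversed so far: 46
Step 2: curr=50, set curr.next=prev(46) | reversed so far: 50 -> 46
Step 3: curr=38, set curr.next=prev(50) | reversed so far: 38 -> 50 -> 46
Step 4: curr=15, set curr.next=prev(38) | reversed so far: 15 -> 38 -> 50 -> 46

15 -> 38 -> 50 -> 46 -> None


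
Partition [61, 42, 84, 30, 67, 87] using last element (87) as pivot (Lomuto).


Pivot: 87
  61 <= 87: advance i (no swap)
  42 <= 87: advance i (no swap)
  84 <= 87: advance i (no swap)
  30 <= 87: advance i (no swap)
  67 <= 87: advance i (no swap)
Place pivot at 5: [61, 42, 84, 30, 67, 87]

Partitioned: [61, 42, 84, 30, 67, 87]


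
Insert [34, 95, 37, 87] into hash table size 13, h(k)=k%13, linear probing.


Insert 34: h=8 -> slot 8
Insert 95: h=4 -> slot 4
Insert 37: h=11 -> slot 11
Insert 87: h=9 -> slot 9

Table: [None, None, None, None, 95, None, None, None, 34, 87, None, 37, None]


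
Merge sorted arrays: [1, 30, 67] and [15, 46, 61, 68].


Take 1 from A
Take 15 from B
Take 30 from A
Take 46 from B
Take 61 from B
Take 67 from A

Merged: [1, 15, 30, 46, 61, 67, 68]


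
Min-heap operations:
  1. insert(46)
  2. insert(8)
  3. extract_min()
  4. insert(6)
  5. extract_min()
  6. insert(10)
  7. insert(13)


insert(46) -> [46]
insert(8) -> [8, 46]
extract_min()->8, [46]
insert(6) -> [6, 46]
extract_min()->6, [46]
insert(10) -> [10, 46]
insert(13) -> [10, 46, 13]

Final heap: [10, 46, 13]


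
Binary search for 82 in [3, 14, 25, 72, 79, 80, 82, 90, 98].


Step 1: lo=0, hi=8, mid=4, val=79
Step 2: lo=5, hi=8, mid=6, val=82

Found at index 6


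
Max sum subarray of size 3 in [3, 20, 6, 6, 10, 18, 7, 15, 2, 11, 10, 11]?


[0:3]: 29
[1:4]: 32
[2:5]: 22
[3:6]: 34
[4:7]: 35
[5:8]: 40
[6:9]: 24
[7:10]: 28
[8:11]: 23
[9:12]: 32

Max: 40 at [5:8]


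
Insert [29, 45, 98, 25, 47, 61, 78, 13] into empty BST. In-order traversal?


Insert 29: root
Insert 45: R from 29
Insert 98: R from 29 -> R from 45
Insert 25: L from 29
Insert 47: R from 29 -> R from 45 -> L from 98
Insert 61: R from 29 -> R from 45 -> L from 98 -> R from 47
Insert 78: R from 29 -> R from 45 -> L from 98 -> R from 47 -> R from 61
Insert 13: L from 29 -> L from 25

In-order: [13, 25, 29, 45, 47, 61, 78, 98]


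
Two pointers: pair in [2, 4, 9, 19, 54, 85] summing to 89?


lo=0(2)+hi=5(85)=87
lo=1(4)+hi=5(85)=89

Yes: 4+85=89


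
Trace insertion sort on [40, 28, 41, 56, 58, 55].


Initial: [40, 28, 41, 56, 58, 55]
Insert 28: [28, 40, 41, 56, 58, 55]
Insert 41: [28, 40, 41, 56, 58, 55]
Insert 56: [28, 40, 41, 56, 58, 55]
Insert 58: [28, 40, 41, 56, 58, 55]
Insert 55: [28, 40, 41, 55, 56, 58]

Sorted: [28, 40, 41, 55, 56, 58]


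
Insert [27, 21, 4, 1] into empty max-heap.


Insert 27: [27]
Insert 21: [27, 21]
Insert 4: [27, 21, 4]
Insert 1: [27, 21, 4, 1]

Final heap: [27, 21, 4, 1]


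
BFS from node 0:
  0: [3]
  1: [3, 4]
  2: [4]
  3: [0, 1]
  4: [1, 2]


Visit 0, enqueue [3]
Visit 3, enqueue [1]
Visit 1, enqueue [4]
Visit 4, enqueue [2]
Visit 2, enqueue []

BFS order: [0, 3, 1, 4, 2]


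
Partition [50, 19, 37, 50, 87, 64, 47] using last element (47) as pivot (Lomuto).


Pivot: 47
  19 <= 47: swap -> [19, 50, 37, 50, 87, 64, 47]
  37 <= 47: swap -> [19, 37, 50, 50, 87, 64, 47]
Place pivot at 2: [19, 37, 47, 50, 87, 64, 50]

Partitioned: [19, 37, 47, 50, 87, 64, 50]


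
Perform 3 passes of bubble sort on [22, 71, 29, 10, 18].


Initial: [22, 71, 29, 10, 18]
Pass 1: [22, 29, 10, 18, 71] (3 swaps)
Pass 2: [22, 10, 18, 29, 71] (2 swaps)
Pass 3: [10, 18, 22, 29, 71] (2 swaps)

After 3 passes: [10, 18, 22, 29, 71]


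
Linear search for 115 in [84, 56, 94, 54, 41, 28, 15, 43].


i=0: 84!=115
i=1: 56!=115
i=2: 94!=115
i=3: 54!=115
i=4: 41!=115
i=5: 28!=115
i=6: 15!=115
i=7: 43!=115

Not found, 8 comps


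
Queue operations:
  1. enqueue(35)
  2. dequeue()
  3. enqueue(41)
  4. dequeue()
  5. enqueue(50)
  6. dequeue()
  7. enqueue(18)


enqueue(35) -> [35]
dequeue()->35, []
enqueue(41) -> [41]
dequeue()->41, []
enqueue(50) -> [50]
dequeue()->50, []
enqueue(18) -> [18]

Final queue: [18]


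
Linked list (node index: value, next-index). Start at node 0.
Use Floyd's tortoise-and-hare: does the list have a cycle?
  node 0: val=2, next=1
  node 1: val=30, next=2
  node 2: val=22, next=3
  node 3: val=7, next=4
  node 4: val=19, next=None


Floyd's tortoise (slow, +1) and hare (fast, +2):
  init: slow=0, fast=0
  step 1: slow=1, fast=2
  step 2: slow=2, fast=4
  step 3: fast -> None, no cycle

Cycle: no


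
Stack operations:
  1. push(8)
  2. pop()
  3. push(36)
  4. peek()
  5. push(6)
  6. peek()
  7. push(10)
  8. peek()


push(8) -> [8]
pop()->8, []
push(36) -> [36]
peek()->36
push(6) -> [36, 6]
peek()->6
push(10) -> [36, 6, 10]
peek()->10

Final stack: [36, 6, 10]


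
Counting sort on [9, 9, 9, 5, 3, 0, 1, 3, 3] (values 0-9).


Input: [9, 9, 9, 5, 3, 0, 1, 3, 3]
Counts: [1, 1, 0, 3, 0, 1, 0, 0, 0, 3]

Sorted: [0, 1, 3, 3, 3, 5, 9, 9, 9]


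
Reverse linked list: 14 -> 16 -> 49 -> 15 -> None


Step 1: curr=14, set curr.next=prev(None) | reversed so far: 14
Step 2: curr=16, set curr.next=prev(14) | reversed so far: 16 -> 14
Step 3: curr=49, set curr.next=prev(16) | reversed so far: 49 -> 16 -> 14
Step 4: curr=15, set curr.next=prev(49) | reversed so far: 15 -> 49 -> 16 -> 14

15 -> 49 -> 16 -> 14 -> None


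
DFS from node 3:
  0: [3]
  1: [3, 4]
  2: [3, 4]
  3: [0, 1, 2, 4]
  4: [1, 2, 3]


Visit 3, push [4, 2, 1, 0]
Visit 0, push []
Visit 1, push [4]
Visit 4, push [2]
Visit 2, push []

DFS order: [3, 0, 1, 4, 2]


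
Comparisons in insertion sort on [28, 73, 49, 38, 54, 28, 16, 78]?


Algorithm: insertion sort
Input: [28, 73, 49, 38, 54, 28, 16, 78]
Sorted: [16, 28, 28, 38, 49, 54, 73, 78]

20


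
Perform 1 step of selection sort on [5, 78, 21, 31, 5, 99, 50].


Initial: [5, 78, 21, 31, 5, 99, 50]
Step 1: min=5 at 0
  Swap: [5, 78, 21, 31, 5, 99, 50]

After 1 step: [5, 78, 21, 31, 5, 99, 50]


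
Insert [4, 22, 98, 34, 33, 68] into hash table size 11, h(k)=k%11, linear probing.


Insert 4: h=4 -> slot 4
Insert 22: h=0 -> slot 0
Insert 98: h=10 -> slot 10
Insert 34: h=1 -> slot 1
Insert 33: h=0, 2 probes -> slot 2
Insert 68: h=2, 1 probes -> slot 3

Table: [22, 34, 33, 68, 4, None, None, None, None, None, 98]


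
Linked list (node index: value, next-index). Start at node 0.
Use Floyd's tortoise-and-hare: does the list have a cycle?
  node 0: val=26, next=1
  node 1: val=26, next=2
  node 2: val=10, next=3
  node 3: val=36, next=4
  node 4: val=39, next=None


Floyd's tortoise (slow, +1) and hare (fast, +2):
  init: slow=0, fast=0
  step 1: slow=1, fast=2
  step 2: slow=2, fast=4
  step 3: fast -> None, no cycle

Cycle: no


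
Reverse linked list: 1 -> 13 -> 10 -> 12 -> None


Step 1: curr=1, set curr.next=prev(None) | reversed so far: 1
Step 2: curr=13, set curr.next=prev(1) | reversed so far: 13 -> 1
Step 3: curr=10, set curr.next=prev(13) | reversed so far: 10 -> 13 -> 1
Step 4: curr=12, set curr.next=prev(10) | reversed so far: 12 -> 10 -> 13 -> 1

12 -> 10 -> 13 -> 1 -> None


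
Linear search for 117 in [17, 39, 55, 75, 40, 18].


i=0: 17!=117
i=1: 39!=117
i=2: 55!=117
i=3: 75!=117
i=4: 40!=117
i=5: 18!=117

Not found, 6 comps


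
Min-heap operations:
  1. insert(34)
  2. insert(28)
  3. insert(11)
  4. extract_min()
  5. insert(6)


insert(34) -> [34]
insert(28) -> [28, 34]
insert(11) -> [11, 34, 28]
extract_min()->11, [28, 34]
insert(6) -> [6, 34, 28]

Final heap: [6, 34, 28]


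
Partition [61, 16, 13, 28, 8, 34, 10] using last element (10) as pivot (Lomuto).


Pivot: 10
  8 <= 10: swap -> [8, 16, 13, 28, 61, 34, 10]
Place pivot at 1: [8, 10, 13, 28, 61, 34, 16]

Partitioned: [8, 10, 13, 28, 61, 34, 16]


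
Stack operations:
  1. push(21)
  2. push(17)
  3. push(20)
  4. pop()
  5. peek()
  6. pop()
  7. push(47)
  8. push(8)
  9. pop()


push(21) -> [21]
push(17) -> [21, 17]
push(20) -> [21, 17, 20]
pop()->20, [21, 17]
peek()->17
pop()->17, [21]
push(47) -> [21, 47]
push(8) -> [21, 47, 8]
pop()->8, [21, 47]

Final stack: [21, 47]


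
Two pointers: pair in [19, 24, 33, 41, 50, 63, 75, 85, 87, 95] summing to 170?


lo=0(19)+hi=9(95)=114
lo=1(24)+hi=9(95)=119
lo=2(33)+hi=9(95)=128
lo=3(41)+hi=9(95)=136
lo=4(50)+hi=9(95)=145
lo=5(63)+hi=9(95)=158
lo=6(75)+hi=9(95)=170

Yes: 75+95=170


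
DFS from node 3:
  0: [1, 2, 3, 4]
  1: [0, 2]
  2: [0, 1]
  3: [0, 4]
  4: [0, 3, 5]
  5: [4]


Visit 3, push [4, 0]
Visit 0, push [4, 2, 1]
Visit 1, push [2]
Visit 2, push []
Visit 4, push [5]
Visit 5, push []

DFS order: [3, 0, 1, 2, 4, 5]


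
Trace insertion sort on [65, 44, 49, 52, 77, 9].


Initial: [65, 44, 49, 52, 77, 9]
Insert 44: [44, 65, 49, 52, 77, 9]
Insert 49: [44, 49, 65, 52, 77, 9]
Insert 52: [44, 49, 52, 65, 77, 9]
Insert 77: [44, 49, 52, 65, 77, 9]
Insert 9: [9, 44, 49, 52, 65, 77]

Sorted: [9, 44, 49, 52, 65, 77]


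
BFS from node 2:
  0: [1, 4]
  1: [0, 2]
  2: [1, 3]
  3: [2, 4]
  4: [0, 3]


Visit 2, enqueue [1, 3]
Visit 1, enqueue [0]
Visit 3, enqueue [4]
Visit 0, enqueue []
Visit 4, enqueue []

BFS order: [2, 1, 3, 0, 4]


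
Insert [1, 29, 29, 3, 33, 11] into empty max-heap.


Insert 1: [1]
Insert 29: [29, 1]
Insert 29: [29, 1, 29]
Insert 3: [29, 3, 29, 1]
Insert 33: [33, 29, 29, 1, 3]
Insert 11: [33, 29, 29, 1, 3, 11]

Final heap: [33, 29, 29, 1, 3, 11]


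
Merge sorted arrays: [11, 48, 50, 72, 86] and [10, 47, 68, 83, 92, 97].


Take 10 from B
Take 11 from A
Take 47 from B
Take 48 from A
Take 50 from A
Take 68 from B
Take 72 from A
Take 83 from B
Take 86 from A

Merged: [10, 11, 47, 48, 50, 68, 72, 83, 86, 92, 97]


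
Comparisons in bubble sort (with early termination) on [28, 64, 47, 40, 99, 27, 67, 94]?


Algorithm: bubble sort (with early termination)
Input: [28, 64, 47, 40, 99, 27, 67, 94]
Sorted: [27, 28, 40, 47, 64, 67, 94, 99]

27


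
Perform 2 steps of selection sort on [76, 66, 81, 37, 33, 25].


Initial: [76, 66, 81, 37, 33, 25]
Step 1: min=25 at 5
  Swap: [25, 66, 81, 37, 33, 76]
Step 2: min=33 at 4
  Swap: [25, 33, 81, 37, 66, 76]

After 2 steps: [25, 33, 81, 37, 66, 76]


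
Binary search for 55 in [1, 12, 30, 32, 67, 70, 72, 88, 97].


Step 1: lo=0, hi=8, mid=4, val=67
Step 2: lo=0, hi=3, mid=1, val=12
Step 3: lo=2, hi=3, mid=2, val=30
Step 4: lo=3, hi=3, mid=3, val=32

Not found


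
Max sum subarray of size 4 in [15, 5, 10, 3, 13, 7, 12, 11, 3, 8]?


[0:4]: 33
[1:5]: 31
[2:6]: 33
[3:7]: 35
[4:8]: 43
[5:9]: 33
[6:10]: 34

Max: 43 at [4:8]


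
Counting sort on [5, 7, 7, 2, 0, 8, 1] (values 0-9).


Input: [5, 7, 7, 2, 0, 8, 1]
Counts: [1, 1, 1, 0, 0, 1, 0, 2, 1, 0]

Sorted: [0, 1, 2, 5, 7, 7, 8]


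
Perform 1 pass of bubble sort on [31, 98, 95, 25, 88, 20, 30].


Initial: [31, 98, 95, 25, 88, 20, 30]
Pass 1: [31, 95, 25, 88, 20, 30, 98] (5 swaps)

After 1 pass: [31, 95, 25, 88, 20, 30, 98]


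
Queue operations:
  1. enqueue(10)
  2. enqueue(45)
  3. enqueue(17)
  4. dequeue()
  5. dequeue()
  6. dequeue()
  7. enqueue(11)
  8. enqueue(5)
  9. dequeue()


enqueue(10) -> [10]
enqueue(45) -> [10, 45]
enqueue(17) -> [10, 45, 17]
dequeue()->10, [45, 17]
dequeue()->45, [17]
dequeue()->17, []
enqueue(11) -> [11]
enqueue(5) -> [11, 5]
dequeue()->11, [5]

Final queue: [5]


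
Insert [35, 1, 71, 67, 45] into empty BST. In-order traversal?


Insert 35: root
Insert 1: L from 35
Insert 71: R from 35
Insert 67: R from 35 -> L from 71
Insert 45: R from 35 -> L from 71 -> L from 67

In-order: [1, 35, 45, 67, 71]


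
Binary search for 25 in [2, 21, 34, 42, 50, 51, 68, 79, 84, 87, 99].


Step 1: lo=0, hi=10, mid=5, val=51
Step 2: lo=0, hi=4, mid=2, val=34
Step 3: lo=0, hi=1, mid=0, val=2
Step 4: lo=1, hi=1, mid=1, val=21

Not found


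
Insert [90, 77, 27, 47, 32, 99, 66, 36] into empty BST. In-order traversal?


Insert 90: root
Insert 77: L from 90
Insert 27: L from 90 -> L from 77
Insert 47: L from 90 -> L from 77 -> R from 27
Insert 32: L from 90 -> L from 77 -> R from 27 -> L from 47
Insert 99: R from 90
Insert 66: L from 90 -> L from 77 -> R from 27 -> R from 47
Insert 36: L from 90 -> L from 77 -> R from 27 -> L from 47 -> R from 32

In-order: [27, 32, 36, 47, 66, 77, 90, 99]


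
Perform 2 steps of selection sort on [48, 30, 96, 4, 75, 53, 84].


Initial: [48, 30, 96, 4, 75, 53, 84]
Step 1: min=4 at 3
  Swap: [4, 30, 96, 48, 75, 53, 84]
Step 2: min=30 at 1
  Swap: [4, 30, 96, 48, 75, 53, 84]

After 2 steps: [4, 30, 96, 48, 75, 53, 84]


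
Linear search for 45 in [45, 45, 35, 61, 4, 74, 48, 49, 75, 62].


i=0: 45==45 found!

Found at 0, 1 comps


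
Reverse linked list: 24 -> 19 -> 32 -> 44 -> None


Step 1: curr=24, set curr.next=prev(None) | reversed so far: 24
Step 2: curr=19, set curr.next=prev(24) | reversed so far: 19 -> 24
Step 3: curr=32, set curr.next=prev(19) | reversed so far: 32 -> 19 -> 24
Step 4: curr=44, set curr.next=prev(32) | reversed so far: 44 -> 32 -> 19 -> 24

44 -> 32 -> 19 -> 24 -> None


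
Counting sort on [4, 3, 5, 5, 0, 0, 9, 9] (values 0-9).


Input: [4, 3, 5, 5, 0, 0, 9, 9]
Counts: [2, 0, 0, 1, 1, 2, 0, 0, 0, 2]

Sorted: [0, 0, 3, 4, 5, 5, 9, 9]


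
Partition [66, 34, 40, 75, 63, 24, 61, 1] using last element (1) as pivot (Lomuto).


Pivot: 1
Place pivot at 0: [1, 34, 40, 75, 63, 24, 61, 66]

Partitioned: [1, 34, 40, 75, 63, 24, 61, 66]


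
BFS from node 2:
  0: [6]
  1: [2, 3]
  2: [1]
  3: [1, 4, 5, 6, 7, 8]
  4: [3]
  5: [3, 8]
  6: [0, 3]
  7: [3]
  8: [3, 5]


Visit 2, enqueue [1]
Visit 1, enqueue [3]
Visit 3, enqueue [4, 5, 6, 7, 8]
Visit 4, enqueue []
Visit 5, enqueue []
Visit 6, enqueue [0]
Visit 7, enqueue []
Visit 8, enqueue []
Visit 0, enqueue []

BFS order: [2, 1, 3, 4, 5, 6, 7, 8, 0]


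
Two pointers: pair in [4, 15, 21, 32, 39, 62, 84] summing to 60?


lo=0(4)+hi=6(84)=88
lo=0(4)+hi=5(62)=66
lo=0(4)+hi=4(39)=43
lo=1(15)+hi=4(39)=54
lo=2(21)+hi=4(39)=60

Yes: 21+39=60


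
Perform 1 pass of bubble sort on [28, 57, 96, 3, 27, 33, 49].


Initial: [28, 57, 96, 3, 27, 33, 49]
Pass 1: [28, 57, 3, 27, 33, 49, 96] (4 swaps)

After 1 pass: [28, 57, 3, 27, 33, 49, 96]


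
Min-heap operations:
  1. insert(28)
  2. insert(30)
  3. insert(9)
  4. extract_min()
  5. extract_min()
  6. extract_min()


insert(28) -> [28]
insert(30) -> [28, 30]
insert(9) -> [9, 30, 28]
extract_min()->9, [28, 30]
extract_min()->28, [30]
extract_min()->30, []

Final heap: []


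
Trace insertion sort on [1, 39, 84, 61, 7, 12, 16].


Initial: [1, 39, 84, 61, 7, 12, 16]
Insert 39: [1, 39, 84, 61, 7, 12, 16]
Insert 84: [1, 39, 84, 61, 7, 12, 16]
Insert 61: [1, 39, 61, 84, 7, 12, 16]
Insert 7: [1, 7, 39, 61, 84, 12, 16]
Insert 12: [1, 7, 12, 39, 61, 84, 16]
Insert 16: [1, 7, 12, 16, 39, 61, 84]

Sorted: [1, 7, 12, 16, 39, 61, 84]


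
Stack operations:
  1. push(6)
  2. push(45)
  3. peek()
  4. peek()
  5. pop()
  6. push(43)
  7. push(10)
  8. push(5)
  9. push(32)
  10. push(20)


push(6) -> [6]
push(45) -> [6, 45]
peek()->45
peek()->45
pop()->45, [6]
push(43) -> [6, 43]
push(10) -> [6, 43, 10]
push(5) -> [6, 43, 10, 5]
push(32) -> [6, 43, 10, 5, 32]
push(20) -> [6, 43, 10, 5, 32, 20]

Final stack: [6, 43, 10, 5, 32, 20]


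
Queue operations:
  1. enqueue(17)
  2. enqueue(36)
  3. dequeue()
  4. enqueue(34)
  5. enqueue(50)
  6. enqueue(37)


enqueue(17) -> [17]
enqueue(36) -> [17, 36]
dequeue()->17, [36]
enqueue(34) -> [36, 34]
enqueue(50) -> [36, 34, 50]
enqueue(37) -> [36, 34, 50, 37]

Final queue: [36, 34, 50, 37]


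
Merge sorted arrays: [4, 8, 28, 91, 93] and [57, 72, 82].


Take 4 from A
Take 8 from A
Take 28 from A
Take 57 from B
Take 72 from B
Take 82 from B

Merged: [4, 8, 28, 57, 72, 82, 91, 93]


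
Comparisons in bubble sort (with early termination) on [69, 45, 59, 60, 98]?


Algorithm: bubble sort (with early termination)
Input: [69, 45, 59, 60, 98]
Sorted: [45, 59, 60, 69, 98]

7


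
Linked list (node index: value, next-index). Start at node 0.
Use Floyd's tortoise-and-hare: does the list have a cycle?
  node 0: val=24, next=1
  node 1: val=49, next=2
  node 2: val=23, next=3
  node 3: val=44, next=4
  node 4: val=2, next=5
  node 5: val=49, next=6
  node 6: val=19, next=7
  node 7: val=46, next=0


Floyd's tortoise (slow, +1) and hare (fast, +2):
  init: slow=0, fast=0
  step 1: slow=1, fast=2
  step 2: slow=2, fast=4
  step 3: slow=3, fast=6
  step 4: slow=4, fast=0
  step 5: slow=5, fast=2
  step 6: slow=6, fast=4
  step 7: slow=7, fast=6
  step 8: slow=0, fast=0
  slow == fast at node 0: cycle detected

Cycle: yes


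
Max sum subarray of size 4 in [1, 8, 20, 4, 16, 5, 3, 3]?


[0:4]: 33
[1:5]: 48
[2:6]: 45
[3:7]: 28
[4:8]: 27

Max: 48 at [1:5]


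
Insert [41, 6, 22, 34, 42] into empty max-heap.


Insert 41: [41]
Insert 6: [41, 6]
Insert 22: [41, 6, 22]
Insert 34: [41, 34, 22, 6]
Insert 42: [42, 41, 22, 6, 34]

Final heap: [42, 41, 22, 6, 34]


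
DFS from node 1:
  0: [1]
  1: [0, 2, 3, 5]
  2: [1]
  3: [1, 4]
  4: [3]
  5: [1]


Visit 1, push [5, 3, 2, 0]
Visit 0, push []
Visit 2, push []
Visit 3, push [4]
Visit 4, push []
Visit 5, push []

DFS order: [1, 0, 2, 3, 4, 5]


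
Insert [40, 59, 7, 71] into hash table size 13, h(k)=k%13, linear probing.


Insert 40: h=1 -> slot 1
Insert 59: h=7 -> slot 7
Insert 7: h=7, 1 probes -> slot 8
Insert 71: h=6 -> slot 6

Table: [None, 40, None, None, None, None, 71, 59, 7, None, None, None, None]


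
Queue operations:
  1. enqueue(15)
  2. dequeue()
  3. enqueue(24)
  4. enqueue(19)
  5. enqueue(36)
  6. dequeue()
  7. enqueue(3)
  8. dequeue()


enqueue(15) -> [15]
dequeue()->15, []
enqueue(24) -> [24]
enqueue(19) -> [24, 19]
enqueue(36) -> [24, 19, 36]
dequeue()->24, [19, 36]
enqueue(3) -> [19, 36, 3]
dequeue()->19, [36, 3]

Final queue: [36, 3]


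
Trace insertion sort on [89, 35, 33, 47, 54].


Initial: [89, 35, 33, 47, 54]
Insert 35: [35, 89, 33, 47, 54]
Insert 33: [33, 35, 89, 47, 54]
Insert 47: [33, 35, 47, 89, 54]
Insert 54: [33, 35, 47, 54, 89]

Sorted: [33, 35, 47, 54, 89]


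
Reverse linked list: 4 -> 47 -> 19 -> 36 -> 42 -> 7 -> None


Step 1: curr=4, set curr.next=prev(None) | reversed so far: 4
Step 2: curr=47, set curr.next=prev(4) | reversed so far: 47 -> 4
Step 3: curr=19, set curr.next=prev(47) | reversed so far: 19 -> 47 -> 4
Step 4: curr=36, set curr.next=prev(19) | reversed so far: 36 -> 19 -> 47 -> 4
Step 5: curr=42, set curr.next=prev(36) | reversed so far: 42 -> 36 -> 19 -> 47 -> 4
Step 6: curr=7, set curr.next=prev(42) | reversed so far: 7 -> 42 -> 36 -> 19 -> 47 -> 4

7 -> 42 -> 36 -> 19 -> 47 -> 4 -> None


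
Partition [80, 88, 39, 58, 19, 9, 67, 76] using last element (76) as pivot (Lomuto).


Pivot: 76
  39 <= 76: swap -> [39, 88, 80, 58, 19, 9, 67, 76]
  58 <= 76: swap -> [39, 58, 80, 88, 19, 9, 67, 76]
  19 <= 76: swap -> [39, 58, 19, 88, 80, 9, 67, 76]
  9 <= 76: swap -> [39, 58, 19, 9, 80, 88, 67, 76]
  67 <= 76: swap -> [39, 58, 19, 9, 67, 88, 80, 76]
Place pivot at 5: [39, 58, 19, 9, 67, 76, 80, 88]

Partitioned: [39, 58, 19, 9, 67, 76, 80, 88]


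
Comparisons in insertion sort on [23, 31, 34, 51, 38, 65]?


Algorithm: insertion sort
Input: [23, 31, 34, 51, 38, 65]
Sorted: [23, 31, 34, 38, 51, 65]

6


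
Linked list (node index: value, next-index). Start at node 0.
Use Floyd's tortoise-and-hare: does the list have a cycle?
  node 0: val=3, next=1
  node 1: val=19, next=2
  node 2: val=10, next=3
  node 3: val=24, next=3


Floyd's tortoise (slow, +1) and hare (fast, +2):
  init: slow=0, fast=0
  step 1: slow=1, fast=2
  step 2: slow=2, fast=3
  step 3: slow=3, fast=3
  slow == fast at node 3: cycle detected

Cycle: yes


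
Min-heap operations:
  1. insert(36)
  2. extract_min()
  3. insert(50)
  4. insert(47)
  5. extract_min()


insert(36) -> [36]
extract_min()->36, []
insert(50) -> [50]
insert(47) -> [47, 50]
extract_min()->47, [50]

Final heap: [50]


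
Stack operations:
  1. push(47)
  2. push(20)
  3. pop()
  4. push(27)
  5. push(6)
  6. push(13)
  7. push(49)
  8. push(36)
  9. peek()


push(47) -> [47]
push(20) -> [47, 20]
pop()->20, [47]
push(27) -> [47, 27]
push(6) -> [47, 27, 6]
push(13) -> [47, 27, 6, 13]
push(49) -> [47, 27, 6, 13, 49]
push(36) -> [47, 27, 6, 13, 49, 36]
peek()->36

Final stack: [47, 27, 6, 13, 49, 36]


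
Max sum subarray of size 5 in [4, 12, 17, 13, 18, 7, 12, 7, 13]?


[0:5]: 64
[1:6]: 67
[2:7]: 67
[3:8]: 57
[4:9]: 57

Max: 67 at [1:6]


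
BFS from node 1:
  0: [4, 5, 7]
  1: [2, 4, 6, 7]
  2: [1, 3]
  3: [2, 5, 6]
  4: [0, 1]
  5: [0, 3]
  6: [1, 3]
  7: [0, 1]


Visit 1, enqueue [2, 4, 6, 7]
Visit 2, enqueue [3]
Visit 4, enqueue [0]
Visit 6, enqueue []
Visit 7, enqueue []
Visit 3, enqueue [5]
Visit 0, enqueue []
Visit 5, enqueue []

BFS order: [1, 2, 4, 6, 7, 3, 0, 5]


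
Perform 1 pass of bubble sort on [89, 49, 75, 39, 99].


Initial: [89, 49, 75, 39, 99]
Pass 1: [49, 75, 39, 89, 99] (3 swaps)

After 1 pass: [49, 75, 39, 89, 99]


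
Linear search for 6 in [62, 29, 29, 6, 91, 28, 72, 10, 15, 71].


i=0: 62!=6
i=1: 29!=6
i=2: 29!=6
i=3: 6==6 found!

Found at 3, 4 comps


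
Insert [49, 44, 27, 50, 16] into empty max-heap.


Insert 49: [49]
Insert 44: [49, 44]
Insert 27: [49, 44, 27]
Insert 50: [50, 49, 27, 44]
Insert 16: [50, 49, 27, 44, 16]

Final heap: [50, 49, 27, 44, 16]


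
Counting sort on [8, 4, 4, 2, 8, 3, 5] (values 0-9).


Input: [8, 4, 4, 2, 8, 3, 5]
Counts: [0, 0, 1, 1, 2, 1, 0, 0, 2, 0]

Sorted: [2, 3, 4, 4, 5, 8, 8]


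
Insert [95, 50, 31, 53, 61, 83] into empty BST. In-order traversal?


Insert 95: root
Insert 50: L from 95
Insert 31: L from 95 -> L from 50
Insert 53: L from 95 -> R from 50
Insert 61: L from 95 -> R from 50 -> R from 53
Insert 83: L from 95 -> R from 50 -> R from 53 -> R from 61

In-order: [31, 50, 53, 61, 83, 95]


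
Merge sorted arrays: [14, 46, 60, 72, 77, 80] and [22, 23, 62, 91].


Take 14 from A
Take 22 from B
Take 23 from B
Take 46 from A
Take 60 from A
Take 62 from B
Take 72 from A
Take 77 from A
Take 80 from A

Merged: [14, 22, 23, 46, 60, 62, 72, 77, 80, 91]


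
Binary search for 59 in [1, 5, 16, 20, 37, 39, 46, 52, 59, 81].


Step 1: lo=0, hi=9, mid=4, val=37
Step 2: lo=5, hi=9, mid=7, val=52
Step 3: lo=8, hi=9, mid=8, val=59

Found at index 8


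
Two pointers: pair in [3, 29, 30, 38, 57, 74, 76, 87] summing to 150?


lo=0(3)+hi=7(87)=90
lo=1(29)+hi=7(87)=116
lo=2(30)+hi=7(87)=117
lo=3(38)+hi=7(87)=125
lo=4(57)+hi=7(87)=144
lo=5(74)+hi=7(87)=161
lo=5(74)+hi=6(76)=150

Yes: 74+76=150


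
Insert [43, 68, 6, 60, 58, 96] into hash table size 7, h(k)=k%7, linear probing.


Insert 43: h=1 -> slot 1
Insert 68: h=5 -> slot 5
Insert 6: h=6 -> slot 6
Insert 60: h=4 -> slot 4
Insert 58: h=2 -> slot 2
Insert 96: h=5, 2 probes -> slot 0

Table: [96, 43, 58, None, 60, 68, 6]


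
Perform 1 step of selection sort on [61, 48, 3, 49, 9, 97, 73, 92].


Initial: [61, 48, 3, 49, 9, 97, 73, 92]
Step 1: min=3 at 2
  Swap: [3, 48, 61, 49, 9, 97, 73, 92]

After 1 step: [3, 48, 61, 49, 9, 97, 73, 92]


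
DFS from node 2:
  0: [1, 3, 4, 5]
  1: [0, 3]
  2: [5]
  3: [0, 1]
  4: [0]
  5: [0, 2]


Visit 2, push [5]
Visit 5, push [0]
Visit 0, push [4, 3, 1]
Visit 1, push [3]
Visit 3, push []
Visit 4, push []

DFS order: [2, 5, 0, 1, 3, 4]
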